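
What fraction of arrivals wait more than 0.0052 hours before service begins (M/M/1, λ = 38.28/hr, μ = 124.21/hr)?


ρ = 38.28/124.21 = 0.3082
P(Wq > t) = ρ·e^{−(μ−λ)t} = 0.3082·e^{−0.4468}
= 0.3082·0.639649 = 0.197132

Final: 0.197132


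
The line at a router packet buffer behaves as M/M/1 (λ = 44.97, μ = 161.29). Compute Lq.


ρ = 44.97/161.29 = 0.2788
Lq = ρ²/(1−ρ) = 0.07774/0.7212 = 0.1078

Final: 0.1078


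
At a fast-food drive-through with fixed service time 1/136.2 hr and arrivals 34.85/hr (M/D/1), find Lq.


ρ = 34.85/136.2 = 0.2559
M/D/1: Lq = ρ²/(2(1−ρ)) = 0.06547/(2·0.7441) = 0.04399

Final: 0.04399


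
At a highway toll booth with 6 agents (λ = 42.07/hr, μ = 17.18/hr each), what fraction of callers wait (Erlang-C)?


a = λ/μ = 2.4488; ρ = a/6 = 0.4081
P₀ = 0.085967 (from M/M/c formula)
C(c,a) = [a^c/(c!(1−ρ))]·P₀ = [215.62351/(720·0.5919)]·0.085967
= 0.50598·0.085967 = 0.043498

Final: 0.043498


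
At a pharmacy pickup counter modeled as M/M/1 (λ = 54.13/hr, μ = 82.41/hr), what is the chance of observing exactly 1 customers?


ρ = 54.13/82.41 = 0.6568
P_n = (1−ρ)·ρ^n = (1 − 0.6568)·0.6568^1 = 0.3432·0.656838 = 0.225402

Final: 0.225402


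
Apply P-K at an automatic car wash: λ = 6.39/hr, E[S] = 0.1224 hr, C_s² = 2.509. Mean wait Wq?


ρ = λ·E[S] = 6.39·0.1224 = 0.7821
E[S²] = E[S]²(1+C_s²) = 0.1224²·(1+2.509) = 0.052571
Wq = λ·E[S²]/(2(1−ρ)) = 6.39·0.052571/(2·0.2179) = 0.77096 hr

Final: 0.77096 hr


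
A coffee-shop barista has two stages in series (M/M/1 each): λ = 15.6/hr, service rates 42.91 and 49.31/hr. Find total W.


Each node sees arrival rate λ = 15.6/hr (tandem ⇒ throughput preserved).
W₁ = 1/(μ₁−λ) = 1/(42.91−15.6) = 0.03662 hr
W₂ = 1/(μ₂−λ) = 1/(49.31−15.6) = 0.02966 hr
W_total = W₁ + W₂ = 0.03662 + 0.02966 = 0.06628 hr

Final: 0.06628 hr


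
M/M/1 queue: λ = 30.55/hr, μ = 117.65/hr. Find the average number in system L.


ρ = λ/μ = 30.55/117.65 = 0.2597
L = ρ/(1−ρ) = 0.2597/(1 − 0.2597) = 0.2597/0.7403 = 0.3507

Final: 0.3507


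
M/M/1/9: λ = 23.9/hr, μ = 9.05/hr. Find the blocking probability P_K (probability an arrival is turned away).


ρ = λ/μ = 23.9/9.05 = 2.6409
P_K = (1−ρ)ρ^K/(1−ρ^(K+1)) = (-1.6409·6248.041359)/(1 − 16500.352318)
= -10252.310959/-16499.352318 = 0.621377

Final: 0.621377


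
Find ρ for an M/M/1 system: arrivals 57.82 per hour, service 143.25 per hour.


ρ = λ/μ = 57.82/143.25 = 0.4036

Final: 0.4036


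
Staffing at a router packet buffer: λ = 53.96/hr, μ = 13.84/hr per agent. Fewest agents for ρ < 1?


Stability requires cμ > λ ⇔ c > λ/μ.
λ/μ = 53.96/13.84 = 3.8988
Minimum integer c = ⌊3.8988⌋ + 1 = 4
Check: 4·13.84 = 55.36 > 53.96, while 3·13.84 = 41.52 ≤ 53.96

Final: 4 servers


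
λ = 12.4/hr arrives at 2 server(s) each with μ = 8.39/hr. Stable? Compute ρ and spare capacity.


Total capacity cμ = 2·8.39 = 16.78/hr
ρ = λ/(cμ) = 12.4/16.78 = 0.7390
Stable ⇔ ρ < 1: YES
Spare capacity = cμ − λ = 16.78 − 12.4 = 4.38/hr

Final: ρ = 0.7390; stable; margin = 4.38/hr


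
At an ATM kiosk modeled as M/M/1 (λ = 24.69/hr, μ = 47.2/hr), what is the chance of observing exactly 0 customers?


ρ = 24.69/47.2 = 0.5231
P_n = (1−ρ)·ρ^n = (1 − 0.5231)·0.5231^0 = 0.4769·1.000000 = 0.476907

Final: 0.476907


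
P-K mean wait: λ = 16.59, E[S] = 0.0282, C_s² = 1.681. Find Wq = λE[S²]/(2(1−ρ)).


ρ = λ·E[S] = 16.59·0.0282 = 0.4678
E[S²] = E[S]²(1+C_s²) = 0.0282²·(1+1.681) = 0.002132
Wq = λ·E[S²]/(2(1−ρ)) = 16.59·0.002132/(2·0.5322) = 0.03323 hr

Final: 0.03323 hr


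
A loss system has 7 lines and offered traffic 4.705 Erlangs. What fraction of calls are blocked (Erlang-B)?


B(c,a) = (a^c/c!) / Σ_{k=0}^{c} a^k/k!
a^7/7! = 10.127141
Σ terms (k=0..7): 1.00000 + 4.70500 + 11.06851 + 17.35912 + 20.41866 + 19.21396 + 15.06695 + 10.12714 = 98.959340
B = 10.127141/98.959340 = 0.102336

Final: 0.102336


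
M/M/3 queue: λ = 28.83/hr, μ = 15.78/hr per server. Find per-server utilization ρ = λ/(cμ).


ρ = λ/(cμ) = 28.83/(3·15.78) = 28.83/47.34 = 0.6090

Final: 0.6090


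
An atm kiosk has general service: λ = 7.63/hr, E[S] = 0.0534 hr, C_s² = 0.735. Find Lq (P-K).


ρ = λ·E[S] = 7.63·0.0534 = 0.4074
Lq = ρ²(1+C_s²)/(2(1−ρ)) = 0.1660·(1+0.735)/(2·0.5926)
= 0.1660·1.7350/1.1851 = 0.24304

Final: 0.24304


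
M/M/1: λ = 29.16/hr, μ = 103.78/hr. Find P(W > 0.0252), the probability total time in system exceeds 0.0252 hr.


W ~ Exponential(μ−λ) for M/M/1.
μ − λ = 103.78 − 29.16 = 74.6200
P(W > t) = e^{−(μ−λ)t} = e^{−1.8804} = 0.152525

Final: 0.152525


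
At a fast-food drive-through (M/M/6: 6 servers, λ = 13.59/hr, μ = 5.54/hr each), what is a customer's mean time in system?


a = 2.4531; ρ = 0.4088; P₀ = 0.085594
Lq = P₀·a^c·ρ/(c!(1−ρ)²) = 0.03031
Wq = Lq/λ = 0.03031/13.59 = 0.002230 hr
W = Wq + 1/μ = 0.002230 + 0.18051 = 0.18274 hr

Final: 0.18274 hr


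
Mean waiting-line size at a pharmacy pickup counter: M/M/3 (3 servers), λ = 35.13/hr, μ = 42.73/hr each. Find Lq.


a = λ/μ = 0.8221; ρ = a/3 = 0.2740
P₀ = 0.437125
Lq = P₀·a^c·ρ / (c!·(1−ρ)²) = 0.437125·0.55569·0.2740/(6·0.52701)
= 0.02105

Final: 0.02105


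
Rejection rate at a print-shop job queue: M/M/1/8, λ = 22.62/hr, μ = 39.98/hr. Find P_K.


ρ = λ/μ = 22.62/39.98 = 0.5658
P_K = (1−ρ)ρ^K/(1−ρ^(K+1)) = (0.4342·0.010500)/(1 − 0.005941)
= 0.004559/0.994059 = 0.004587

Final: 0.004587


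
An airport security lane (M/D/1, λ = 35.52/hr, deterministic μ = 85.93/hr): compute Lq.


ρ = 35.52/85.93 = 0.4134
M/D/1: Lq = ρ²/(2(1−ρ)) = 0.1709/(2·0.5866) = 0.14563

Final: 0.14563


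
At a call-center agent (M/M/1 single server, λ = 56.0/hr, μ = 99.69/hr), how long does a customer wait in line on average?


ρ = 56.0/99.69 = 0.5617
Wq = ρ/(μ−λ) = 0.5617/(99.69 − 56.0) = 0.5617/43.69 = 0.01286 hr

Final: 0.01286 hr


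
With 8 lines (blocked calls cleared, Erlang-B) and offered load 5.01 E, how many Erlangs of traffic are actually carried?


B(8,5.01) = 0.070518 (Erlang-B)
Carried load = a(1 − B) = 5.01·(1 − 0.070518) = 5.01·0.929482 = 4.6567 E

Final: 4.6567 Erlangs


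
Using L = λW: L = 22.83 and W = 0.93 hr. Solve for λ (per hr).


λ = L/W = 22.83/0.93 = 24.5484 /hr

Final: 24.5484 /hr


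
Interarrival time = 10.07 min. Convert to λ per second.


λ = 1/(interarrival time) in consistent units.
1 second = 0.0166667 min, so λ = 0.0166667/10.07 = 0.001655 per second

Final: 0.001655 /sec


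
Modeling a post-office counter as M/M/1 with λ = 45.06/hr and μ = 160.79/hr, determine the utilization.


ρ = λ/μ = 45.06/160.79 = 0.2802

Final: 0.2802


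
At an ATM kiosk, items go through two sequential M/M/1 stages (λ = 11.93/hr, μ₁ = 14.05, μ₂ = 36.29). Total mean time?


Each node sees arrival rate λ = 11.93/hr (tandem ⇒ throughput preserved).
W₁ = 1/(μ₁−λ) = 1/(14.05−11.93) = 0.47170 hr
W₂ = 1/(μ₂−λ) = 1/(36.29−11.93) = 0.04105 hr
W_total = W₁ + W₂ = 0.47170 + 0.04105 = 0.51275 hr

Final: 0.51275 hr


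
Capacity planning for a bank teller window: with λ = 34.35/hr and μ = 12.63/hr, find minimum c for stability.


Stability requires cμ > λ ⇔ c > λ/μ.
λ/μ = 34.35/12.63 = 2.7197
Minimum integer c = ⌊2.7197⌋ + 1 = 3
Check: 3·12.63 = 37.89 > 34.35, while 2·12.63 = 25.26 ≤ 34.35

Final: 3 servers


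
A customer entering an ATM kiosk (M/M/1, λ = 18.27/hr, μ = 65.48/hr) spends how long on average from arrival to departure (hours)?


W = 1/(μ−λ) = 1/(65.48 − 18.27) = 1/47.21 = 0.02118 hr

Final: 0.02118 hr


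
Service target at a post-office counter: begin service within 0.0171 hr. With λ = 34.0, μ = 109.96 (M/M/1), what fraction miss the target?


ρ = 34.0/109.96 = 0.3092
P(Wq > t) = ρ·e^{−(μ−λ)t} = 0.3092·e^{−1.2989}
= 0.3092·0.272827 = 0.084359

Final: 0.084359


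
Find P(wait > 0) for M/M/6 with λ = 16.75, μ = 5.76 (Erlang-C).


a = λ/μ = 2.9080; ρ = a/6 = 0.4847
P₀ = 0.053830 (from M/M/c formula)
C(c,a) = [a^c/(c!(1−ρ))]·P₀ = [604.71949/(720·0.5153)]·0.053830
= 1.62979·0.053830 = 0.087732

Final: 0.087732


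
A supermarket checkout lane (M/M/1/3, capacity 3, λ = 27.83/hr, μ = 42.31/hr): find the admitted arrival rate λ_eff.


ρ = 0.6578; P_K = (1−ρ)ρ^3/(1−ρ^4) = 0.119825
λ_eff = λ(1 − P_K) = 27.83·(1 − 0.119825) = 27.83·0.880175 = 24.4953 /hr

Final: 24.4953 /hr


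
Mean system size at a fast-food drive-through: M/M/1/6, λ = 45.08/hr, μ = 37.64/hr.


ρ = 45.08/37.64 = 1.1977
L = ρ[1 − (K+1)ρ^K + Kρ^(K+1)] / [(1−ρ)(1−ρ^(K+1))]
Numerator: 1.1977·(1 − 7·2.951248 + 6·3.534598) = 1.855000
Denominator: (-0.1977)·(-2.534598) = 0.500994
L = 1.855000/0.500994 = 3.7026

Final: 3.7026


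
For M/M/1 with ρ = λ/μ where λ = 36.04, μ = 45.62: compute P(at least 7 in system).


ρ = 36.04/45.62 = 0.7900
P(N ≥ n) = ρ^n = 0.7900^7 = 0.192047

Final: 0.192047


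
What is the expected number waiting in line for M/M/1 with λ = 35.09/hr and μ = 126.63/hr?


ρ = 35.09/126.63 = 0.2771
Lq = ρ²/(1−ρ) = 0.07679/0.7229 = 0.1062

Final: 0.1062


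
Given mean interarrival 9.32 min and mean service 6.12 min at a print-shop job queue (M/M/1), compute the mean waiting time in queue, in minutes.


λ = 60/9.32 = 6.4378 /hr
μ = 60/6.12 = 9.8039 /hr
ρ = λ/μ = 6.4378/9.8039 = 0.6567
Wq = ρ/(μ−λ) = 0.6567/(9.8039−6.4378) = 0.19507 hr
In minutes: 0.19507·60 = 11.704 min

Final: 11.704 min


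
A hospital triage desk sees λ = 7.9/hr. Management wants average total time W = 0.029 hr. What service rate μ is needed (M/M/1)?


W = 1/(μ−λ) ⇒ μ − λ = 1/W = 1/0.029 = 34.4828
μ = λ + 1/W = 7.9 + 34.4828 = 42.3828 per hr

Final: 42.3828 /hr


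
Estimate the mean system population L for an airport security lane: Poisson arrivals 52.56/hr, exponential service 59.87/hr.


ρ = λ/μ = 52.56/59.87 = 0.8779
L = ρ/(1−ρ) = 0.8779/(1 − 0.8779) = 0.8779/0.1221 = 7.1902

Final: 7.1902


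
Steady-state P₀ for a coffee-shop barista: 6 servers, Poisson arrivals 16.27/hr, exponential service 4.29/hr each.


a = λ/μ = 16.27/4.29 = 3.7925; ρ = a/c = 0.6321
Σ_{k=0}^{5} a^k/k! (terms k=0..5) = 1.00000 + 3.79254 + 7.19168 + 9.09158 + 8.62005 + 6.53838 = 36.23424
Tail: a^6/(6!(1−ρ)) = 2975.64806/(720·0.3679) = 11.23331
P₀ = 1/(36.23424 + 11.23331) = 1/47.46754 = 0.021067

Final: 0.021067


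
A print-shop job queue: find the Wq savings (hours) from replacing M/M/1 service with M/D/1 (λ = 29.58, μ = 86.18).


ρ = 29.58/86.18 = 0.3432
Wq(M/M/1) = ρ/(μ−λ) = 0.3432/56.60 = 0.006064 hr
Wq(M/D/1) = ρ/(2(μ−λ)) = 0.003032 hr
Savings = 0.006064 − 0.003032 = 0.003032 hr

Final: 0.003032 hr


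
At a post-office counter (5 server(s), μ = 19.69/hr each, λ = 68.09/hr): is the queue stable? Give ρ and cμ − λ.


Total capacity cμ = 5·19.69 = 98.45/hr
ρ = λ/(cμ) = 68.09/98.45 = 0.6916
Stable ⇔ ρ < 1: YES
Spare capacity = cμ − λ = 98.45 − 68.09 = 30.36/hr

Final: ρ = 0.6916; stable; margin = 30.36/hr


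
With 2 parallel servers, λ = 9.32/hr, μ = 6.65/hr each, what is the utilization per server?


ρ = λ/(cμ) = 9.32/(2·6.65) = 9.32/13.30 = 0.7008

Final: 0.7008


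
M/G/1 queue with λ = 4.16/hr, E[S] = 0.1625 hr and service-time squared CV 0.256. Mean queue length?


ρ = λ·E[S] = 4.16·0.1625 = 0.6760
Lq = ρ²(1+C_s²)/(2(1−ρ)) = 0.4570·(1+0.256)/(2·0.3240)
= 0.4570·1.2560/0.6480 = 0.88574

Final: 0.88574


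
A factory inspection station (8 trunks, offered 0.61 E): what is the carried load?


B(8,0.61) = 0.0000002583 (Erlang-B)
Carried load = a(1 − B) = 0.61·(1 − 0.0000002583) = 0.61·1.000000 = 0.6100 E

Final: 0.6100 Erlangs


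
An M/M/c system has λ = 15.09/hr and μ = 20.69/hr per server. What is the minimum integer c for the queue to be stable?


Stability requires cμ > λ ⇔ c > λ/μ.
λ/μ = 15.09/20.69 = 0.7293
Minimum integer c = ⌊0.7293⌋ + 1 = 1
Check: 1·20.69 = 20.69 > 15.09, while 0·20.69 = 0.00 ≤ 15.09

Final: 1 servers


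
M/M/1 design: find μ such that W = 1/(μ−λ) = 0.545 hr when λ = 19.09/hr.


W = 1/(μ−λ) ⇒ μ − λ = 1/W = 1/0.545 = 1.8349
μ = λ + 1/W = 19.09 + 1.8349 = 20.9249 per hr

Final: 20.9249 /hr


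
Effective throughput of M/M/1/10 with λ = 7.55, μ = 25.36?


ρ = 0.2977; P_K = (1−ρ)ρ^10/(1−ρ^11) = 0.000003841
λ_eff = λ(1 − P_K) = 7.55·(1 − 0.000003841) = 7.55·0.999996 = 7.5500 /hr

Final: 7.5500 /hr


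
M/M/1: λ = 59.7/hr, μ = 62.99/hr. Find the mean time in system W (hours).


W = 1/(μ−λ) = 1/(62.99 − 59.7) = 1/3.29 = 0.3040 hr

Final: 0.3040 hr


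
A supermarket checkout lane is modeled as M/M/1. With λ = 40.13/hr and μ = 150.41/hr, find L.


ρ = λ/μ = 40.13/150.41 = 0.2668
L = ρ/(1−ρ) = 0.2668/(1 − 0.2668) = 0.2668/0.7332 = 0.3639

Final: 0.3639


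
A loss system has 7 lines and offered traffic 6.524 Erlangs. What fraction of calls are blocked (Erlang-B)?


B(c,a) = (a^c/c!) / Σ_{k=0}^{c} a^k/k!
a^7/7! = 99.808408
Σ terms (k=0..7): 1.00000 + 6.52400 + 21.28129 + 46.27971 + 75.48220 + 98.48918 + 107.09057 + 99.80841 = 455.955353
B = 99.808408/455.955353 = 0.218900

Final: 0.218900


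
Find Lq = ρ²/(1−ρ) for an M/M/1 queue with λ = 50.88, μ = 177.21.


ρ = 50.88/177.21 = 0.2871
Lq = ρ²/(1−ρ) = 0.08244/0.7129 = 0.1156

Final: 0.1156


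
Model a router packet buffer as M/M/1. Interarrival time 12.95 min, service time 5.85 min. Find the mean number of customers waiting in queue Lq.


λ = 60/12.95 = 4.6332 /hr
μ = 60/5.85 = 10.2564 /hr
ρ = λ/μ = 4.6332/10.2564 = 0.4517
Lq = ρ²/(1−ρ) = 0.2041/0.5483 = 0.3722

Final: 0.3722


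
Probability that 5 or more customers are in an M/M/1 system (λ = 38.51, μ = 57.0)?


ρ = 38.51/57.0 = 0.6756
P(N ≥ n) = ρ^n = 0.6756^5 = 0.140765

Final: 0.140765


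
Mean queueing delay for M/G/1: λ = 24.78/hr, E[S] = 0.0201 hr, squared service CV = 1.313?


ρ = λ·E[S] = 24.78·0.0201 = 0.4981
E[S²] = E[S]²(1+C_s²) = 0.0201²·(1+1.313) = 0.0009345
Wq = λ·E[S²]/(2(1−ρ)) = 24.78·0.0009345/(2·0.5019) = 0.02307 hr

Final: 0.02307 hr


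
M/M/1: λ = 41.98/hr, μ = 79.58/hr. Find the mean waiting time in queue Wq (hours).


ρ = 41.98/79.58 = 0.5275
Wq = ρ/(μ−λ) = 0.5275/(79.58 − 41.98) = 0.5275/37.60 = 0.01403 hr

Final: 0.01403 hr


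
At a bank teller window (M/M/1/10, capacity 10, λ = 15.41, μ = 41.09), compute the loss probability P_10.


ρ = λ/μ = 15.41/41.09 = 0.3750
P_K = (1−ρ)ρ^K/(1−ρ^(K+1)) = (0.6250·0.00005504)/(1 − 0.00002064)
= 0.00003440/0.999979 = 0.00003440

Final: 0.00003440


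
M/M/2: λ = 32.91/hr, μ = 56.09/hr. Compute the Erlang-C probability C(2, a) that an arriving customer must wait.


a = λ/μ = 0.5867; ρ = a/2 = 0.2934
P₀ = 0.546351 (from M/M/c formula)
C(c,a) = [a^c/(c!(1−ρ))]·P₀ = [0.34426/(2·0.7066)]·0.546351
= 0.24359·0.546351 = 0.133086

Final: 0.133086


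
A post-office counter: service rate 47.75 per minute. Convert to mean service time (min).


Mean service time = 1/μ = 1/47.75 minute = 0.02094 minute
In minutes: 0.02094 × 1 = 0.02094 min

Final: 0.02094 min


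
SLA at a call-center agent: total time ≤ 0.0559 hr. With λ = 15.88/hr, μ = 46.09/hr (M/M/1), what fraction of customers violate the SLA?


W ~ Exponential(μ−λ) for M/M/1.
μ − λ = 46.09 − 15.88 = 30.2100
P(W > t) = e^{−(μ−λ)t} = e^{−1.6887} = 0.184752

Final: 0.184752


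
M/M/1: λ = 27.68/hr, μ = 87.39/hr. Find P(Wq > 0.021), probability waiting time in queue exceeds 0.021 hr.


ρ = 27.68/87.39 = 0.3167
P(Wq > t) = ρ·e^{−(μ−λ)t} = 0.3167·e^{−1.2539}
= 0.3167·0.285387 = 0.090394

Final: 0.090394


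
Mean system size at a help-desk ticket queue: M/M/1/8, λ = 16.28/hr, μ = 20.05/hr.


ρ = 16.28/20.05 = 0.8120
L = ρ[1 − (K+1)ρ^K + Kρ^(K+1)] / [(1−ρ)(1−ρ^(K+1))]
Numerator: 0.8120·(1 − 9·0.188938 + 8·0.153412) = 0.427789
Denominator: (0.1880)·(0.846588) = 0.159184
L = 0.427789/0.159184 = 2.6874

Final: 2.6874


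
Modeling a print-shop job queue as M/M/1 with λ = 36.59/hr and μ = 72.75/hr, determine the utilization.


ρ = λ/μ = 36.59/72.75 = 0.5030

Final: 0.5030


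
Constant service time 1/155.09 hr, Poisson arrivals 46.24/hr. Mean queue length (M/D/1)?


ρ = 46.24/155.09 = 0.2981
M/D/1: Lq = ρ²/(2(1−ρ)) = 0.08889/(2·0.7019) = 0.06333

Final: 0.06333


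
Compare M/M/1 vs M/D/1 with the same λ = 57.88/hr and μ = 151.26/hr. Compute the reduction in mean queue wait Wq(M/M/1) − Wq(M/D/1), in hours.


ρ = 57.88/151.26 = 0.3827
Wq(M/M/1) = ρ/(μ−λ) = 0.3827/93.38 = 0.004098 hr
Wq(M/D/1) = ρ/(2(μ−λ)) = 0.002049 hr
Savings = 0.004098 − 0.002049 = 0.002049 hr

Final: 0.002049 hr


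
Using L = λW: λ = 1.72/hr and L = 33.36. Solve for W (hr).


W = L/λ = 33.36/1.72 = 19.3953 hr

Final: 19.3953 hr


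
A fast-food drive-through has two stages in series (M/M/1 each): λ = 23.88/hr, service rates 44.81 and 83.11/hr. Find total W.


Each node sees arrival rate λ = 23.88/hr (tandem ⇒ throughput preserved).
W₁ = 1/(μ₁−λ) = 1/(44.81−23.88) = 0.04778 hr
W₂ = 1/(μ₂−λ) = 1/(83.11−23.88) = 0.01688 hr
W_total = W₁ + W₂ = 0.04778 + 0.01688 = 0.06466 hr

Final: 0.06466 hr


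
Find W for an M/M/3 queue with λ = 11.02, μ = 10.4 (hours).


a = 1.0596; ρ = 0.3532; P₀ = 0.341580
Lq = P₀·a^c·ρ/(c!(1−ρ)²) = 0.05718
Wq = Lq/λ = 0.05718/11.02 = 0.005189 hr
W = Wq + 1/μ = 0.005189 + 0.09615 = 0.10134 hr

Final: 0.10134 hr


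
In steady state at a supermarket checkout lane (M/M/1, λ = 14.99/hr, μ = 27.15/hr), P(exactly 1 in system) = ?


ρ = 14.99/27.15 = 0.5521
P_n = (1−ρ)·ρ^n = (1 − 0.5521)·0.5521^1 = 0.4479·0.552118 = 0.247284

Final: 0.247284


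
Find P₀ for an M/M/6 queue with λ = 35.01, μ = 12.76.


a = λ/μ = 35.01/12.76 = 2.7437; ρ = a/c = 0.4573
Σ_{k=0}^{5} a^k/k! (terms k=0..5) = 1.00000 + 2.74373 + 3.76403 + 3.44249 + 2.36132 + 1.29576 = 14.60733
Tail: a^6/(6!(1−ρ)) = 426.62728/(720·0.5427) = 1.09181
P₀ = 1/(14.60733 + 1.09181) = 1/15.69914 = 0.063698

Final: 0.063698


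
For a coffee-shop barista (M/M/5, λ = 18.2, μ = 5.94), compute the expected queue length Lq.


a = λ/μ = 3.0640; ρ = a/5 = 0.6128
P₀ = 0.043410
Lq = P₀·a^c·ρ / (c!·(1−ρ)²) = 0.043410·270.03790·0.6128/(120·0.14993)
= 0.39927

Final: 0.39927


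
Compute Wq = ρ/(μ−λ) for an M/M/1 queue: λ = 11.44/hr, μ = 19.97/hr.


ρ = 11.44/19.97 = 0.5729
Wq = ρ/(μ−λ) = 0.5729/(19.97 − 11.44) = 0.5729/8.53 = 0.06716 hr

Final: 0.06716 hr


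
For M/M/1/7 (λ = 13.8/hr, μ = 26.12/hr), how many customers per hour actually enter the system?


ρ = 0.5283; P_K = (1−ρ)ρ^7/(1−ρ^8) = 0.005453
λ_eff = λ(1 − P_K) = 13.8·(1 − 0.005453) = 13.8·0.994547 = 13.7248 /hr

Final: 13.7248 /hr


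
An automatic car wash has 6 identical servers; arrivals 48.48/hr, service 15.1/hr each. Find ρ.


ρ = λ/(cμ) = 48.48/(6·15.1) = 48.48/90.60 = 0.5351

Final: 0.5351


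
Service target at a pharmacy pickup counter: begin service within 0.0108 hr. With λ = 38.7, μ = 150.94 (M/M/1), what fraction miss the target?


ρ = 38.7/150.94 = 0.2564
P(Wq > t) = ρ·e^{−(μ−λ)t} = 0.2564·e^{−1.2122}
= 0.2564·0.297544 = 0.076288

Final: 0.076288


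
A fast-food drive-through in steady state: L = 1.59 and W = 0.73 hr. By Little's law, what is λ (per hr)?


λ = L/W = 1.59/0.73 = 2.1781 /hr

Final: 2.1781 /hr


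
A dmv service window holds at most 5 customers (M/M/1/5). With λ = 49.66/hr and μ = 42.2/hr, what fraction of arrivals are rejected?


ρ = λ/μ = 49.66/42.2 = 1.1768
P_K = (1−ρ)ρ^K/(1−ρ^(K+1)) = (-0.1768·2.256687)/(1 − 2.655618)
= -0.398931/-1.655618 = 0.240956

Final: 0.240956


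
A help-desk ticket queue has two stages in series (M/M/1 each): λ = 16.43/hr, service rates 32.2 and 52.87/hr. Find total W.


Each node sees arrival rate λ = 16.43/hr (tandem ⇒ throughput preserved).
W₁ = 1/(μ₁−λ) = 1/(32.2−16.43) = 0.06341 hr
W₂ = 1/(μ₂−λ) = 1/(52.87−16.43) = 0.02744 hr
W_total = W₁ + W₂ = 0.06341 + 0.02744 = 0.09085 hr

Final: 0.09085 hr


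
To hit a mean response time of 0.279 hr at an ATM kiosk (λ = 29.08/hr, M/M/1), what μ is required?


W = 1/(μ−λ) ⇒ μ − λ = 1/W = 1/0.279 = 3.5842
μ = λ + 1/W = 29.08 + 3.5842 = 32.6642 per hr

Final: 32.6642 /hr


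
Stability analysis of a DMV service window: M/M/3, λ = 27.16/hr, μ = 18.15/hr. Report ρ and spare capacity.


Total capacity cμ = 3·18.15 = 54.45/hr
ρ = λ/(cμ) = 27.16/54.45 = 0.4988
Stable ⇔ ρ < 1: YES
Spare capacity = cμ − λ = 54.45 − 27.16 = 27.29/hr

Final: ρ = 0.4988; stable; margin = 27.29/hr


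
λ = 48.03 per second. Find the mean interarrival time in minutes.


Mean interarrival time = 1/λ = 1/48.03 second = 0.02082 second
In minutes: 0.02082 × 0.0166667 = 0.0003470 min

Final: 0.0003470 min


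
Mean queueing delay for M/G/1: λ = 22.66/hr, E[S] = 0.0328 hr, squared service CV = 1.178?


ρ = λ·E[S] = 22.66·0.0328 = 0.7432
E[S²] = E[S]²(1+C_s²) = 0.0328²·(1+1.178) = 0.002343
Wq = λ·E[S²]/(2(1−ρ)) = 22.66·0.002343/(2·0.2568) = 0.10340 hr

Final: 0.10340 hr


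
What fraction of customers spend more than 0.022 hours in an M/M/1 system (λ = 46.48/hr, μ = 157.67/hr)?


W ~ Exponential(μ−λ) for M/M/1.
μ − λ = 157.67 − 46.48 = 111.1900
P(W > t) = e^{−(μ−λ)t} = e^{−2.4462} = 0.086624

Final: 0.086624


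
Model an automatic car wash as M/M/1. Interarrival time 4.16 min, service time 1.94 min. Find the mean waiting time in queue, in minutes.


λ = 60/4.16 = 14.4231 /hr
μ = 60/1.94 = 30.9278 /hr
ρ = λ/μ = 14.4231/30.9278 = 0.4663
Wq = ρ/(μ−λ) = 0.4663/(30.9278−14.4231) = 0.02826 hr
In minutes: 0.02826·60 = 1.695 min

Final: 1.695 min


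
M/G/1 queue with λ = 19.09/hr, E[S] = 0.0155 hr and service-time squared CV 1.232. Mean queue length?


ρ = λ·E[S] = 19.09·0.0155 = 0.2959
Lq = ρ²(1+C_s²)/(2(1−ρ)) = 0.08755·(1+1.232)/(2·0.7041)
= 0.08755·2.2320/1.4082 = 0.13877

Final: 0.13877


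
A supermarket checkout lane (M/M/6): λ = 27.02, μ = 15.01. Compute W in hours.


a = 1.8001; ρ = 0.3000; P₀ = 0.165148
Lq = P₀·a^c·ρ/(c!(1−ρ)²) = 0.004779
Wq = Lq/λ = 0.004779/27.02 = 0.0001769 hr
W = Wq + 1/μ = 0.0001769 + 0.06662 = 0.06680 hr

Final: 0.06680 hr


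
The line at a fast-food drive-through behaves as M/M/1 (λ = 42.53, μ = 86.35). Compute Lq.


ρ = 42.53/86.35 = 0.4925
Lq = ρ²/(1−ρ) = 0.2426/0.5075 = 0.4780

Final: 0.4780


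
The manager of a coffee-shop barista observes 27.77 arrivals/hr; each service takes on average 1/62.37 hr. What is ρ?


ρ = λ/μ = 27.77/62.37 = 0.4452

Final: 0.4452


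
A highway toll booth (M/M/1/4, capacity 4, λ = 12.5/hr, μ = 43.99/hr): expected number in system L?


ρ = 12.5/43.99 = 0.2842
L = ρ[1 − (K+1)ρ^K + Kρ^(K+1)] / [(1−ρ)(1−ρ^(K+1))]
Numerator: 0.2842·(1 − 5·0.006520 + 4·0.001853) = 0.276998
Denominator: (0.7158)·(0.998147) = 0.714518
L = 0.276998/0.714518 = 0.3877

Final: 0.3877


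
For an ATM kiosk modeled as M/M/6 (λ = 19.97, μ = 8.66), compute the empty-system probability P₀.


a = λ/μ = 19.97/8.66 = 2.3060; ρ = a/c = 0.3843
Σ_{k=0}^{5} a^k/k! (terms k=0..5) = 1.00000 + 2.30600 + 2.65883 + 2.04376 + 1.17823 + 0.54340 = 9.73022
Tail: a^6/(6!(1−ρ)) = 150.36994/(720·0.6157) = 0.33922
P₀ = 1/(9.73022 + 0.33922) = 1/10.06944 = 0.099310

Final: 0.099310


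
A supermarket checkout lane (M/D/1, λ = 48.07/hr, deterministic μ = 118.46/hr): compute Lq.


ρ = 48.07/118.46 = 0.4058
M/D/1: Lq = ρ²/(2(1−ρ)) = 0.1647/(2·0.5942) = 0.13856

Final: 0.13856


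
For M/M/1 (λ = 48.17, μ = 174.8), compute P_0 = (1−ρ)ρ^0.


ρ = 48.17/174.8 = 0.2756
P_n = (1−ρ)·ρ^n = (1 − 0.2756)·0.2756^0 = 0.7244·1.000000 = 0.724428

Final: 0.724428


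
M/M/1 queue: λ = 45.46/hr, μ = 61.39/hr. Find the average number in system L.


ρ = λ/μ = 45.46/61.39 = 0.7405
L = ρ/(1−ρ) = 0.7405/(1 − 0.7405) = 0.7405/0.2595 = 2.8537

Final: 2.8537


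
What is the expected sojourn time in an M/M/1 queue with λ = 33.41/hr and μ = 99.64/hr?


W = 1/(μ−λ) = 1/(99.64 − 33.41) = 1/66.23 = 0.01510 hr

Final: 0.01510 hr


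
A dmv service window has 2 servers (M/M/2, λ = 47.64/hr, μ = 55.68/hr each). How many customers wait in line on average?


a = λ/μ = 0.8556; ρ = a/2 = 0.4278
P₀ = 0.400755
Lq = P₀·a^c·ρ / (c!·(1−ρ)²) = 0.400755·0.73206·0.4278/(2·0.32741)
= 0.19167

Final: 0.19167


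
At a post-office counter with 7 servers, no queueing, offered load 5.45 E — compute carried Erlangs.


B(7,5.45) = 0.149264 (Erlang-B)
Carried load = a(1 − B) = 5.45·(1 − 0.149264) = 5.45·0.850736 = 4.6365 E

Final: 4.6365 Erlangs


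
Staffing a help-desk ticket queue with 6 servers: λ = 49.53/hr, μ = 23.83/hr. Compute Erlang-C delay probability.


a = λ/μ = 2.0785; ρ = a/6 = 0.3464
P₀ = 0.124887 (from M/M/c formula)
C(c,a) = [a^c/(c!(1−ρ))]·P₀ = [80.62425/(720·0.6536)]·0.124887
= 0.17133·0.124887 = 0.021397

Final: 0.021397


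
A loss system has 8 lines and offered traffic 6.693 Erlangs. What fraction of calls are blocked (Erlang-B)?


B(c,a) = (a^c/c!) / Σ_{k=0}^{c} a^k/k!
a^8/8! = 99.872536
Σ terms (k=0..8): 1.00000 + 6.69300 + 22.39812 + 49.97022 + 83.61266 + 111.92391 + 124.85112 + 119.37551 + 99.87254 = 619.697084
B = 99.872536/619.697084 = 0.161163

Final: 0.161163


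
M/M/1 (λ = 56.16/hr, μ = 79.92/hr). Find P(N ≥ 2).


ρ = 56.16/79.92 = 0.7027
P(N ≥ n) = ρ^n = 0.7027^2 = 0.493791

Final: 0.493791


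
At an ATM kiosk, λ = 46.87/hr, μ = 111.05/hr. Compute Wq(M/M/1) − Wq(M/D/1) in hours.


ρ = 46.87/111.05 = 0.4221
Wq(M/M/1) = ρ/(μ−λ) = 0.4221/64.18 = 0.006576 hr
Wq(M/D/1) = ρ/(2(μ−λ)) = 0.003288 hr
Savings = 0.006576 − 0.003288 = 0.003288 hr

Final: 0.003288 hr


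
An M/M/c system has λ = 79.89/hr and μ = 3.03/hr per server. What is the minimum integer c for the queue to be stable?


Stability requires cμ > λ ⇔ c > λ/μ.
λ/μ = 79.89/3.03 = 26.3663
Minimum integer c = ⌊26.3663⌋ + 1 = 27
Check: 27·3.03 = 81.81 > 79.89, while 26·3.03 = 78.78 ≤ 79.89

Final: 27 servers


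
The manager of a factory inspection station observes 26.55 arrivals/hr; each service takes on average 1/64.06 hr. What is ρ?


ρ = λ/μ = 26.55/64.06 = 0.4145

Final: 0.4145


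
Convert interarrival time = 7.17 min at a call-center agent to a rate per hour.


λ = 1/(interarrival time) in consistent units.
1 hour = 60 min, so λ = 60/7.17 = 8.3682 per hour

Final: 8.3682 /hr


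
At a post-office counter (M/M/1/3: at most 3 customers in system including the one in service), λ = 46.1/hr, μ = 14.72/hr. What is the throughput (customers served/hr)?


ρ = 3.1318; P_K = (1−ρ)ρ^3/(1−ρ^4) = 0.687844
λ_eff = λ(1 − P_K) = 46.1·(1 − 0.687844) = 46.1·0.312156 = 14.3904 /hr

Final: 14.3904 /hr


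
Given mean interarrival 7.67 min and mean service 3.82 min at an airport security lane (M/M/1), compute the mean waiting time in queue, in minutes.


λ = 60/7.67 = 7.8227 /hr
μ = 60/3.82 = 15.7068 /hr
ρ = λ/μ = 7.8227/15.7068 = 0.4980
Wq = ρ/(μ−λ) = 0.4980/(15.7068−7.8227) = 0.06317 hr
In minutes: 0.06317·60 = 3.790 min

Final: 3.790 min


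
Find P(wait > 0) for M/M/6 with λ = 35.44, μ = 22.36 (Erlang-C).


a = λ/μ = 1.5850; ρ = a/6 = 0.2642
P₀ = 0.204881 (from M/M/c formula)
C(c,a) = [a^c/(c!(1−ρ))]·P₀ = [15.85373/(720·0.7358)]·0.204881
= 0.02992·0.204881 = 0.006131

Final: 0.006131


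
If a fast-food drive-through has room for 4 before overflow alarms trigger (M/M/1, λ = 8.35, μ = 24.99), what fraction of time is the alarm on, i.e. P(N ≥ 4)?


ρ = 8.35/24.99 = 0.3341
P(N ≥ n) = ρ^n = 0.3341^4 = 0.012465

Final: 0.012465


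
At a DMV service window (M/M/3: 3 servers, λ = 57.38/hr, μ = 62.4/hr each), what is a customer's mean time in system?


a = 0.9196; ρ = 0.3065; P₀ = 0.395381
Lq = P₀·a^c·ρ/(c!(1−ρ)²) = 0.03266
Wq = Lq/λ = 0.03266/57.38 = 0.0005691 hr
W = Wq + 1/μ = 0.0005691 + 0.01603 = 0.01659 hr

Final: 0.01659 hr


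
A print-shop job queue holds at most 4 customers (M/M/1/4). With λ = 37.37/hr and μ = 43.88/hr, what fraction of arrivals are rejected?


ρ = λ/μ = 37.37/43.88 = 0.8516
P_K = (1−ρ)ρ^K/(1−ρ^(K+1)) = (0.1484·0.526049)/(1 − 0.448005)
= 0.078044/0.551995 = 0.141385

Final: 0.141385


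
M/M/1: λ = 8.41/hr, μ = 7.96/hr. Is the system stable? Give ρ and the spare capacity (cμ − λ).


Total capacity cμ = 1·7.96 = 7.96/hr
ρ = λ/(cμ) = 8.41/7.96 = 1.0565
Stable ⇔ ρ < 1: NO
Spare capacity = cμ − λ = 7.96 − 8.41 = -0.45/hr

Final: ρ = 1.0565; unstable; margin = -0.45/hr


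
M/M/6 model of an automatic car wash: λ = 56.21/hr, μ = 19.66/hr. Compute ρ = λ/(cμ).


ρ = λ/(cμ) = 56.21/(6·19.66) = 56.21/117.96 = 0.4765

Final: 0.4765


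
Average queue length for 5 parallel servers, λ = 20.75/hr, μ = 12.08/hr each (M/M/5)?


a = λ/μ = 1.7177; ρ = a/5 = 0.3435
P₀ = 0.178883
Lq = P₀·a^c·ρ / (c!·(1−ρ)²) = 0.178883·14.95395·0.3435/(120·0.43094)
= 0.01777

Final: 0.01777


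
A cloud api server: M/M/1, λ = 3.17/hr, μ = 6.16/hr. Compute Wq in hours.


ρ = 3.17/6.16 = 0.5146
Wq = ρ/(μ−λ) = 0.5146/(6.16 − 3.17) = 0.5146/2.99 = 0.1721 hr

Final: 0.1721 hr


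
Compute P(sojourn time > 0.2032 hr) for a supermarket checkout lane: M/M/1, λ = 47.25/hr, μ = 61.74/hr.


W ~ Exponential(μ−λ) for M/M/1.
μ − λ = 61.74 − 47.25 = 14.4900
P(W > t) = e^{−(μ−λ)t} = e^{−2.9444} = 0.052635

Final: 0.052635


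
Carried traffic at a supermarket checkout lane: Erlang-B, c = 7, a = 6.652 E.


B(7,6.652) = 0.227048 (Erlang-B)
Carried load = a(1 − B) = 6.652·(1 − 0.227048) = 6.652·0.772952 = 5.1417 E

Final: 5.1417 Erlangs


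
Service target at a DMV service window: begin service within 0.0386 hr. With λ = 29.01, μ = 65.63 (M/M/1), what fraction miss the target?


ρ = 29.01/65.63 = 0.4420
P(Wq > t) = ρ·e^{−(μ−λ)t} = 0.4420·e^{−1.4135}
= 0.4420·0.243282 = 0.107537

Final: 0.107537


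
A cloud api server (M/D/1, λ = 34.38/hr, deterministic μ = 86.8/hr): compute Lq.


ρ = 34.38/86.8 = 0.3961
M/D/1: Lq = ρ²/(2(1−ρ)) = 0.1569/(2·0.6039) = 0.12989

Final: 0.12989


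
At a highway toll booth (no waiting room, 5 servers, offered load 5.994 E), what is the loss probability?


B(c,a) = (a^c/c!) / Σ_{k=0}^{c} a^k/k!
a^5/5! = 64.476647
Σ terms (k=0..5): 1.00000 + 5.99400 + 17.96402 + 35.89211 + 53.78432 + 64.47665 = 179.111097
B = 64.476647/179.111097 = 0.359981

Final: 0.359981


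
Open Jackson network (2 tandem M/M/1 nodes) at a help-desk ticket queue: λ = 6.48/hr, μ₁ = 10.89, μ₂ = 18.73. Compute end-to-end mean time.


Each node sees arrival rate λ = 6.48/hr (tandem ⇒ throughput preserved).
W₁ = 1/(μ₁−λ) = 1/(10.89−6.48) = 0.22676 hr
W₂ = 1/(μ₂−λ) = 1/(18.73−6.48) = 0.08163 hr
W_total = W₁ + W₂ = 0.22676 + 0.08163 = 0.30839 hr

Final: 0.30839 hr


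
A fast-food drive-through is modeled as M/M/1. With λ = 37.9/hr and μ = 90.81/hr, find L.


ρ = λ/μ = 37.9/90.81 = 0.4174
L = ρ/(1−ρ) = 0.4174/(1 − 0.4174) = 0.4174/0.5826 = 0.7163

Final: 0.7163


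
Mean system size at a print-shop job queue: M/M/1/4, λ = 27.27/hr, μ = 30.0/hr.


ρ = 27.27/30.0 = 0.9090
L = ρ[1 − (K+1)ρ^K + Kρ^(K+1)] / [(1−ρ)(1−ρ^(K+1))]
Numerator: 0.9090·(1 − 5·0.682740 + 4·0.620611) = 0.062487
Denominator: (0.09100)·(0.379389) = 0.034524
L = 0.062487/0.034524 = 1.8099

Final: 1.8099


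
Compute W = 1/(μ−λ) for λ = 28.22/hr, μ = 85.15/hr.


W = 1/(μ−λ) = 1/(85.15 − 28.22) = 1/56.93 = 0.01757 hr

Final: 0.01757 hr


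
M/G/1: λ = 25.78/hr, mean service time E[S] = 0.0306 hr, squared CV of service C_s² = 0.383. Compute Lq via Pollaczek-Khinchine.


ρ = λ·E[S] = 25.78·0.0306 = 0.7889
Lq = ρ²(1+C_s²)/(2(1−ρ)) = 0.6223·(1+0.383)/(2·0.2111)
= 0.6223·1.3830/0.4223 = 2.03820

Final: 2.03820


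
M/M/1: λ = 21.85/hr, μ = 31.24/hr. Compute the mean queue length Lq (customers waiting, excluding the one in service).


ρ = 21.85/31.24 = 0.6994
Lq = ρ²/(1−ρ) = 0.4892/0.3006 = 1.6275

Final: 1.6275


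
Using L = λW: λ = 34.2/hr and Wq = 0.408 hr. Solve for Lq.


Lq = λWq = 34.2·0.408 = 13.9536

Final: 13.9536


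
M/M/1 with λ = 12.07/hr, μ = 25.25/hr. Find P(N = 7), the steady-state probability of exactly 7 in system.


ρ = 12.07/25.25 = 0.4780
P_n = (1−ρ)·ρ^n = (1 − 0.4780)·0.4780^7 = 0.5220·0.005703 = 0.002977

Final: 0.002977


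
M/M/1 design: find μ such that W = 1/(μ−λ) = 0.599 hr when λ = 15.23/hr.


W = 1/(μ−λ) ⇒ μ − λ = 1/W = 1/0.599 = 1.6694
μ = λ + 1/W = 15.23 + 1.6694 = 16.8994 per hr

Final: 16.8994 /hr


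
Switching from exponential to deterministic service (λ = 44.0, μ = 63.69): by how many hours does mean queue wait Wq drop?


ρ = 44.0/63.69 = 0.6908
Wq(M/M/1) = ρ/(μ−λ) = 0.6908/19.69 = 0.03509 hr
Wq(M/D/1) = ρ/(2(μ−λ)) = 0.01754 hr
Savings = 0.03509 − 0.01754 = 0.01754 hr

Final: 0.01754 hr


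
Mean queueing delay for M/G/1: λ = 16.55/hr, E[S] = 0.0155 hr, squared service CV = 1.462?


ρ = λ·E[S] = 16.55·0.0155 = 0.2565
E[S²] = E[S]²(1+C_s²) = 0.0155²·(1+1.462) = 0.0005915
Wq = λ·E[S²]/(2(1−ρ)) = 16.55·0.0005915/(2·0.7435) = 0.006583 hr

Final: 0.006583 hr


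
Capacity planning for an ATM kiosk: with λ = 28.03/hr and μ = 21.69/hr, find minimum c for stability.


Stability requires cμ > λ ⇔ c > λ/μ.
λ/μ = 28.03/21.69 = 1.2923
Minimum integer c = ⌊1.2923⌋ + 1 = 2
Check: 2·21.69 = 43.38 > 28.03, while 1·21.69 = 21.69 ≤ 28.03

Final: 2 servers


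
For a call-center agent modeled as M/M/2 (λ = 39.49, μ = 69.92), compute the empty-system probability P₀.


a = λ/μ = 39.49/69.92 = 0.5648; ρ = a/c = 0.2824
Σ_{k=0}^{1} a^k/k! (terms k=0..1) = 1.00000 + 0.56479 = 1.56479
Tail: a^2/(2!(1−ρ)) = 0.31899/(2·0.7176) = 0.22226
P₀ = 1/(1.56479 + 0.22226) = 1/1.78705 = 0.559583

Final: 0.559583


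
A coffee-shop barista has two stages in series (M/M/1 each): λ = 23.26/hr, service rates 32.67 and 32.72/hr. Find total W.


Each node sees arrival rate λ = 23.26/hr (tandem ⇒ throughput preserved).
W₁ = 1/(μ₁−λ) = 1/(32.67−23.26) = 0.10627 hr
W₂ = 1/(μ₂−λ) = 1/(32.72−23.26) = 0.10571 hr
W_total = W₁ + W₂ = 0.10627 + 0.10571 = 0.21198 hr

Final: 0.21198 hr


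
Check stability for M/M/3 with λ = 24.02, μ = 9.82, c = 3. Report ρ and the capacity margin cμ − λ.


Total capacity cμ = 3·9.82 = 29.46/hr
ρ = λ/(cμ) = 24.02/29.46 = 0.8153
Stable ⇔ ρ < 1: YES
Spare capacity = cμ − λ = 29.46 − 24.02 = 5.44/hr

Final: ρ = 0.8153; stable; margin = 5.44/hr


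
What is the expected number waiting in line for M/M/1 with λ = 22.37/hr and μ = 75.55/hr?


ρ = 22.37/75.55 = 0.2961
Lq = ρ²/(1−ρ) = 0.08767/0.7039 = 0.1246

Final: 0.1246


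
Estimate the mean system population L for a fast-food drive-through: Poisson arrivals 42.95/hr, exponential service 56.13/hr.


ρ = λ/μ = 42.95/56.13 = 0.7652
L = ρ/(1−ρ) = 0.7652/(1 − 0.7652) = 0.7652/0.2348 = 3.2587

Final: 3.2587


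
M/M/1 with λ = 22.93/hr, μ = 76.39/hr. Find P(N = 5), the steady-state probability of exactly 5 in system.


ρ = 22.93/76.39 = 0.3002
P_n = (1−ρ)·ρ^n = (1 − 0.3002)·0.3002^5 = 0.6998·0.002437 = 0.001705

Final: 0.001705


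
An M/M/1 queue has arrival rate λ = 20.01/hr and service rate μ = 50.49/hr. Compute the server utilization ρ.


ρ = λ/μ = 20.01/50.49 = 0.3963

Final: 0.3963


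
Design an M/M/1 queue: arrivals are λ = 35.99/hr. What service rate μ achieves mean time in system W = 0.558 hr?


W = 1/(μ−λ) ⇒ μ − λ = 1/W = 1/0.558 = 1.7921
μ = λ + 1/W = 35.99 + 1.7921 = 37.7821 per hr

Final: 37.7821 /hr


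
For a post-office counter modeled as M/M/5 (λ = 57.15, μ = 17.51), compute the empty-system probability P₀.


a = λ/μ = 57.15/17.51 = 3.2638; ρ = a/c = 0.6528
Σ_{k=0}^{4} a^k/k! (terms k=0..4) = 1.00000 + 3.26385 + 5.32636 + 5.79481 + 4.72834 = 20.11336
Tail: a^5/(5!(1−ρ)) = 370.38249/(120·0.3472) = 8.88898
P₀ = 1/(20.11336 + 8.88898) = 1/29.00233 = 0.034480

Final: 0.034480


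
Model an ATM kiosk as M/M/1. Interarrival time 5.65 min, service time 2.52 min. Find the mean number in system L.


λ = 60/5.65 = 10.6195 /hr
μ = 60/2.52 = 23.8095 /hr
ρ = λ/μ = 10.6195/23.8095 = 0.4460
L = ρ/(1−ρ) = 0.4460/0.5540 = 0.8051

Final: 0.8051


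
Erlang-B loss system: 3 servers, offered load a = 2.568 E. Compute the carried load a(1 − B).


B(3,2.568) = 0.291345 (Erlang-B)
Carried load = a(1 − B) = 2.568·(1 − 0.291345) = 2.568·0.708655 = 1.8198 E

Final: 1.8198 Erlangs


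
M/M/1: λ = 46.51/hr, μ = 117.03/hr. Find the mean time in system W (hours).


W = 1/(μ−λ) = 1/(117.03 − 46.51) = 1/70.52 = 0.01418 hr

Final: 0.01418 hr


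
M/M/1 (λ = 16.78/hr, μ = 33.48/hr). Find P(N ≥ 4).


ρ = 16.78/33.48 = 0.5012
P(N ≥ n) = ρ^n = 0.5012^4 = 0.063100

Final: 0.063100


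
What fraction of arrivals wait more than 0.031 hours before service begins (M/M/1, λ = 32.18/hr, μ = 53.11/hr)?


ρ = 32.18/53.11 = 0.6059
P(Wq > t) = ρ·e^{−(μ−λ)t} = 0.6059·e^{−0.6488}
= 0.6059·0.522657 = 0.316684

Final: 0.316684


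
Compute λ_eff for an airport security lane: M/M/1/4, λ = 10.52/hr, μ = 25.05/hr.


ρ = 0.4200; P_K = (1−ρ)ρ^4/(1−ρ^5) = 0.018281
λ_eff = λ(1 − P_K) = 10.52·(1 − 0.018281) = 10.52·0.981719 = 10.3277 /hr

Final: 10.3277 /hr


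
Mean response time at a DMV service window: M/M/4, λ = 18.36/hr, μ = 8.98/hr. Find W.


a = 2.0445; ρ = 0.5111; P₀ = 0.124249
Lq = P₀·a^c·ρ/(c!(1−ρ)²) = 0.19348
Wq = Lq/λ = 0.19348/18.36 = 0.01054 hr
W = Wq + 1/μ = 0.01054 + 0.11136 = 0.12190 hr

Final: 0.12190 hr


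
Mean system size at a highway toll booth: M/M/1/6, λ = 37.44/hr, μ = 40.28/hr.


ρ = 37.44/40.28 = 0.9295
L = ρ[1 − (K+1)ρ^K + Kρ^(K+1)] / [(1−ρ)(1−ρ^(K+1))]
Numerator: 0.9295·(1 − 7·0.644879 + 6·0.599411) = 0.076509
Denominator: (0.07051)·(0.400589) = 0.028244
L = 0.076509/0.028244 = 2.7088

Final: 2.7088


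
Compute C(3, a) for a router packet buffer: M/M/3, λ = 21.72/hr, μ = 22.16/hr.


a = λ/μ = 0.9801; ρ = a/3 = 0.3267
P₀ = 0.371254 (from M/M/c formula)
C(c,a) = [a^c/(c!(1−ρ))]·P₀ = [0.94161/(6·0.6733)]·0.371254
= 0.23309·0.371254 = 0.086535

Final: 0.086535


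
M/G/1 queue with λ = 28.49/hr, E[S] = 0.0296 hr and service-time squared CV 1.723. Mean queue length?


ρ = λ·E[S] = 28.49·0.0296 = 0.8433
Lq = ρ²(1+C_s²)/(2(1−ρ)) = 0.7112·(1+1.723)/(2·0.1567)
= 0.7112·2.7230/0.3134 = 6.17914

Final: 6.17914


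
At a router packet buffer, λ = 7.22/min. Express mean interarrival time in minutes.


Mean interarrival time = 1/λ = 1/7.22 minute = 0.13850 minute
In minutes: 0.13850 × 1 = 0.1385 min

Final: 0.1385 min
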